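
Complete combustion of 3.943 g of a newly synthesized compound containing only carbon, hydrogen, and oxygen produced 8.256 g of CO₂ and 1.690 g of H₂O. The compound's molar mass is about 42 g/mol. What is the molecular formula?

mol C = 8.256 g CO₂ ÷ 44.009 g/mol = 0.18760 mol
mol H = 2 × 1.690 g H₂O ÷ 18.015 g/mol = 0.18762 mol
mass O = 3.943 − (2.2532 + 0.18912) = 1.5006 g → mol O = 1.5006 ÷ 15.999 = 0.093796 mol
Divide by the smallest (0.093796 mol): C 2.000, H 2.000, O 1.000
Empirical formula: C2H2O
Empirical-formula mass = 42.04 g/mol; 42 ÷ 42.04 ≈ 1, so the molecular formula is C2H2O.

C2H2O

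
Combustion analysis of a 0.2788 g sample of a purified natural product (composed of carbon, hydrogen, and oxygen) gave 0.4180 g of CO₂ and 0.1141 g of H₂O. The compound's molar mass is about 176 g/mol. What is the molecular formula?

mol C = 0.4180 g CO₂ ÷ 44.009 g/mol = 0.0094981 mol
mol H = 2 × 0.1141 g H₂O ÷ 18.015 g/mol = 0.012667 mol
mass O = 0.2788 − (0.11408 + 0.012769) = 0.15195 g → mol O = 0.15195 ÷ 15.999 = 0.0094975 mol
Divide by the smallest (0.0094975 mol): C 1.000, H 1.334, O 1.000
Multiplying each by 3 gives whole numbers: C 3.00, H 4.00, O 3.00
Empirical formula: C3H4O3
Empirical-formula mass = 88.06 g/mol; 176 ÷ 88.06 ≈ 2, so the molecular formula is C6H8O6.

C6H8O6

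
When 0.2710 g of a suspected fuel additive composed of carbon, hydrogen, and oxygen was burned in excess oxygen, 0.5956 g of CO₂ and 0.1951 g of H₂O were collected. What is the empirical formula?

C5H8O2

mol C = 0.5956 g CO₂ ÷ 44.009 g/mol = 0.013534 mol
mol H = 2 × 0.1951 g H₂O ÷ 18.015 g/mol = 0.021660 mol
mass O = 0.2710 − (0.16255 + 0.021833) = 0.086615 g → mol O = 0.086615 ÷ 15.999 = 0.0054138 mol
Divide by the smallest (0.0054138 mol): C 2.500, H 4.001, O 1.000
Multiplying each by 2 gives whole numbers: C 5.00, H 8.00, O 2.00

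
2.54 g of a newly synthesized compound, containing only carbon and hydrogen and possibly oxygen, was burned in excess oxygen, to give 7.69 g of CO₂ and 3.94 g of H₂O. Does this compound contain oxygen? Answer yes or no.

mol C = 7.69 g CO₂ ÷ 44.009 g/mol = 0.1747 mol
mol H = 2 × 3.94 g H₂O ÷ 18.015 g/mol = 0.4374 mol
C and H together account for 2.540 g — essentially the entire 2.54 g sample — so the compound contains no oxygen.

no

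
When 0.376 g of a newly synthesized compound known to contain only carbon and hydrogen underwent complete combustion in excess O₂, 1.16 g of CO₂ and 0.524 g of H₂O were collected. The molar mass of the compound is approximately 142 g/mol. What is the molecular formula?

mol C = 1.16 g CO₂ ÷ 44.009 g/mol = 0.02636 mol
mol H = 2 × 0.524 g H₂O ÷ 18.015 g/mol = 0.05817 mol
Divide by the smallest (0.02636 mol): C 1.000, H 2.207
Multiplying each by 5 gives whole numbers: C 5.00, H 11.04
Empirical formula: C5H11
Empirical-formula mass = 71.14 g/mol; 142 ÷ 71.14 ≈ 2, so the molecular formula is C10H22.

C10H22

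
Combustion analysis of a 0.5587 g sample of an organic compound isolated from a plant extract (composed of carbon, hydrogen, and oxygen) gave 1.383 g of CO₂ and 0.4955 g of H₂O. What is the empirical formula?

mol C = 1.383 g CO₂ ÷ 44.009 g/mol = 0.031425 mol
mol H = 2 × 0.4955 g H₂O ÷ 18.015 g/mol = 0.055010 mol
mass O = 0.5587 − (0.37745 + 0.055450) = 0.12580 g → mol O = 0.12580 ÷ 15.999 = 0.0078630 mol
Divide by the smallest (0.0078630 mol): C 3.997, H 6.996, O 1.000

C4H7O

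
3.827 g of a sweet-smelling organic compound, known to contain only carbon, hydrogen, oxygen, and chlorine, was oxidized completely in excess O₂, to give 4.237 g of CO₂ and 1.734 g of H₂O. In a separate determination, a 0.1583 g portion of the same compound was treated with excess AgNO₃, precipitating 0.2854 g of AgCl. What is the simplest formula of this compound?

C2H4ClO

mol C = 4.237 g CO₂ ÷ 44.009 g/mol = 0.096276 mol
mol H = 2 × 1.734 g H₂O ÷ 18.015 g/mol = 0.19251 mol
From the AgCl data: mol Cl per gram of compound = (0.2854 ÷ 143.318) ÷ 0.1583 = 0.012580 mol/g, so in the 3.827 g combustion sample mol Cl = 0.048143 mol
mass O = 3.827 − (1.1564 + 0.19405 + 1.7067) = 0.76993 g → mol O = 0.76993 ÷ 15.999 = 0.048123 mol
Divide by the smallest (0.048123 mol): C 2.001, H 4.000, Cl 1.000, O 1.000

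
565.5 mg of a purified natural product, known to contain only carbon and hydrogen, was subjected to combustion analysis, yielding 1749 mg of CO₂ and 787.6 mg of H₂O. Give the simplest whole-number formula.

C5H11

mol C = 1.749 g CO₂ ÷ 44.009 g/mol = 0.039742 mol
mol H = 2 × 0.7876 g H₂O ÷ 18.015 g/mol = 0.087438 mol
Divide by the smallest (0.039742 mol): C 1.000, H 2.200
Multiplying each by 5 gives whole numbers: C 5.00, H 11.00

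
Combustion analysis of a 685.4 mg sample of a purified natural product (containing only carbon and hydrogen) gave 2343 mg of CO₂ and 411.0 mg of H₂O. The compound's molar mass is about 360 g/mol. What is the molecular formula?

C28H24

mol C = 2.343 g CO₂ ÷ 44.009 g/mol = 0.053239 mol
mol H = 2 × 0.4110 g H₂O ÷ 18.015 g/mol = 0.045629 mol
Divide by the smallest (0.045629 mol): C 1.167, H 1.000
Multiplying each by 6 gives whole numbers: C 7.00, H 6.00
Empirical formula: C7H6
Empirical-formula mass = 90.12 g/mol; 360 ÷ 90.12 ≈ 4, so the molecular formula is C28H24.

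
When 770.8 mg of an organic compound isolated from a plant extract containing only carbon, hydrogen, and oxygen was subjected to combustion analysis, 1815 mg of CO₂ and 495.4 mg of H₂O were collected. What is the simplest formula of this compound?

mol C = 1.815 g CO₂ ÷ 44.009 g/mol = 0.041242 mol
mol H = 2 × 0.4954 g H₂O ÷ 18.015 g/mol = 0.054999 mol
mass O = 0.7708 − (0.49535 + 0.055439) = 0.22001 g → mol O = 0.22001 ÷ 15.999 = 0.013751 mol
Divide by the smallest (0.013751 mol): C 2.999, H 3.999, O 1.000

C3H4O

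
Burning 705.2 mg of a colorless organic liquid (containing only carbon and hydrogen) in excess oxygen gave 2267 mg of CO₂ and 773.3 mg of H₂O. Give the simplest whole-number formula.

mol C = 2.267 g CO₂ ÷ 44.009 g/mol = 0.051512 mol
mol H = 2 × 0.7733 g H₂O ÷ 18.015 g/mol = 0.085851 mol
Divide by the smallest (0.051512 mol): C 1.000, H 1.667
Multiplying each by 3 gives whole numbers: C 3.00, H 5.00

C3H5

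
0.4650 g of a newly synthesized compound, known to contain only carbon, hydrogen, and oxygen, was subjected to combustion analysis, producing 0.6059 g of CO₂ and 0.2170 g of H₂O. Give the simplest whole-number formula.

C4H7O5

mol C = 0.6059 g CO₂ ÷ 44.009 g/mol = 0.013768 mol
mol H = 2 × 0.2170 g H₂O ÷ 18.015 g/mol = 0.024091 mol
mass O = 0.4650 − (0.16536 + 0.024284) = 0.27535 g → mol O = 0.27535 ÷ 15.999 = 0.017211 mol
Divide by the smallest (0.013768 mol): C 1.000, H 1.750, O 1.250
Multiplying each by 4 gives whole numbers: C 4.00, H 7.00, O 5.00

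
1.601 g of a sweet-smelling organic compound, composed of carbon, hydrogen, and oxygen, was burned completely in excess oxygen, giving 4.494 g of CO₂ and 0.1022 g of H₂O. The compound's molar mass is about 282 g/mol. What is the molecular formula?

C18H2O4

mol C = 4.494 g CO₂ ÷ 44.009 g/mol = 0.10212 mol
mol H = 2 × 0.1022 g H₂O ÷ 18.015 g/mol = 0.011346 mol
mass O = 1.601 − (1.2265 + 0.011437) = 0.36305 g → mol O = 0.36305 ÷ 15.999 = 0.022692 mol
Divide by the smallest (0.011346 mol): C 9.000, H 1.000, O 2.000
Empirical formula: C9HO2
Empirical-formula mass = 141.10 g/mol; 282 ÷ 141.10 ≈ 2, so the molecular formula is C18H2O4.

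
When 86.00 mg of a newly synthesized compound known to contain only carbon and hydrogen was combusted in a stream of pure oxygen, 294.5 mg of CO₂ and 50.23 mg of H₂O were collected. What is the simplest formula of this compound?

mol C = 0.2945 g CO₂ ÷ 44.009 g/mol = 0.0066918 mol
mol H = 2 × 0.05023 g H₂O ÷ 18.015 g/mol = 0.0055765 mol
Divide by the smallest (0.0055765 mol): C 1.200, H 1.000
Multiplying each by 5 gives whole numbers: C 6.00, H 5.00

C6H5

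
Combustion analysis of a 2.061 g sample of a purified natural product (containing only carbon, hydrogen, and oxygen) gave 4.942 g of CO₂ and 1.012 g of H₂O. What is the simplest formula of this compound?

mol C = 4.942 g CO₂ ÷ 44.009 g/mol = 0.11230 mol
mol H = 2 × 1.012 g H₂O ÷ 18.015 g/mol = 0.11235 mol
mass O = 2.061 − (1.3488 + 0.11325) = 0.59897 g → mol O = 0.59897 ÷ 15.999 = 0.037438 mol
Divide by the smallest (0.037438 mol): C 2.999, H 3.001, O 1.000

C3H3O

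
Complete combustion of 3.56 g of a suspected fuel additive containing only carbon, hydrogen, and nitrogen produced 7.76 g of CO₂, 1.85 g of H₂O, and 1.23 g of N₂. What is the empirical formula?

C6H7N3

mol C = 7.76 g CO₂ ÷ 44.009 g/mol = 0.1763 mol
mol H = 2 × 1.85 g H₂O ÷ 18.015 g/mol = 0.2054 mol
mol N = 2 × 1.23 g N₂ ÷ 28.014 g/mol = 0.08781 mol
Divide by the smallest (0.08781 mol): C 2.008, H 2.339, N 1.000
Multiplying each by 3 gives whole numbers: C 6.02, H 7.02, N 3.00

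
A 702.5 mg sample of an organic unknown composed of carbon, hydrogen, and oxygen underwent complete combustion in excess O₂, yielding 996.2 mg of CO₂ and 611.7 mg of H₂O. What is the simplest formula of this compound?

CH3O

mol C = 0.9962 g CO₂ ÷ 44.009 g/mol = 0.022636 mol
mol H = 2 × 0.6117 g H₂O ÷ 18.015 g/mol = 0.067910 mol
mass O = 0.7025 − (0.27188 + 0.068453) = 0.36216 g → mol O = 0.36216 ÷ 15.999 = 0.022637 mol
Divide by the smallest (0.022636 mol): C 1.000, H 3.000, O 1.000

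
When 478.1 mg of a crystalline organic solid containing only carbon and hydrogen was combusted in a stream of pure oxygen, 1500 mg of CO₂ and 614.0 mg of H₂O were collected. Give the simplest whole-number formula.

CH2

mol C = 1.500 g CO₂ ÷ 44.009 g/mol = 0.034084 mol
mol H = 2 × 0.6140 g H₂O ÷ 18.015 g/mol = 0.068165 mol
Divide by the smallest (0.034084 mol): C 1.000, H 2.000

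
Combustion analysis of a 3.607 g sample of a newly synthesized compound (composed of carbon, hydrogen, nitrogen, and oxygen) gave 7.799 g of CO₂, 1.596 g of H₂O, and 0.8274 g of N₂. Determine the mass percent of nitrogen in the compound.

mol C = 7.799 g CO₂ ÷ 44.009 g/mol = 0.17721 mol
mol H = 2 × 1.596 g H₂O ÷ 18.015 g/mol = 0.17719 mol
mol N = 2 × 0.8274 g N₂ ÷ 28.014 g/mol = 0.059070 mol
mass O = 3.607 − (2.1285 + 0.17860 + 0.82740) = 0.47248 g → mol O = 0.47248 ÷ 15.999 = 0.029532 mol
mass % N = 0.82740 g ÷ 3.607 g × 100%

22.94%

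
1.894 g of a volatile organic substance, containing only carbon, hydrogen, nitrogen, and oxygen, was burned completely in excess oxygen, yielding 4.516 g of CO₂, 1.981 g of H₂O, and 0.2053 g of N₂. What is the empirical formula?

C7H15NO

mol C = 4.516 g CO₂ ÷ 44.009 g/mol = 0.10262 mol
mol H = 2 × 1.981 g H₂O ÷ 18.015 g/mol = 0.21993 mol
mol N = 2 × 0.2053 g N₂ ÷ 28.014 g/mol = 0.014657 mol
mass O = 1.894 − (1.2325 + 0.22169 + 0.20530) = 0.23450 g → mol O = 0.23450 ÷ 15.999 = 0.014657 mol
Divide by the smallest (0.014657 mol): C 7.001, H 15.005, N 1.000, O 1.000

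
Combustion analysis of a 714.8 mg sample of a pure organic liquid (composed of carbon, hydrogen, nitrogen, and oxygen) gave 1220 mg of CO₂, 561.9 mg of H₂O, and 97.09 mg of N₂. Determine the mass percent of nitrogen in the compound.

13.58%

mol C = 1.220 g CO₂ ÷ 44.009 g/mol = 0.027722 mol
mol H = 2 × 0.5619 g H₂O ÷ 18.015 g/mol = 0.062381 mol
mol N = 2 × 0.09709 g N₂ ÷ 28.014 g/mol = 0.0069315 mol
mass O = 0.7148 − (0.33296 + 0.062880 + 0.097090) = 0.22187 g → mol O = 0.22187 ÷ 15.999 = 0.013867 mol
mass % N = 0.097090 g ÷ 0.7148 g × 100%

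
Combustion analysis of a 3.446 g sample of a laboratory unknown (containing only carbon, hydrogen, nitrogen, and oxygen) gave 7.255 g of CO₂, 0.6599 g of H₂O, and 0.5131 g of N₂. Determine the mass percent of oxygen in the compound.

mol C = 7.255 g CO₂ ÷ 44.009 g/mol = 0.16485 mol
mol H = 2 × 0.6599 g H₂O ÷ 18.015 g/mol = 0.073261 mol
mol N = 2 × 0.5131 g N₂ ÷ 28.014 g/mol = 0.036632 mol
mass O = 3.446 − (1.9800 + 0.073847 + 0.51310) = 0.87901 g → mol O = 0.87901 ÷ 15.999 = 0.054941 mol
mass % O = 0.87901 g ÷ 3.446 g × 100%

25.51%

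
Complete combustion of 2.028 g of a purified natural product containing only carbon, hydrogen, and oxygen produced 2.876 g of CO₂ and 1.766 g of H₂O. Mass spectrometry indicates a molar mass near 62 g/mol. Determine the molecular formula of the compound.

mol C = 2.876 g CO₂ ÷ 44.009 g/mol = 0.065350 mol
mol H = 2 × 1.766 g H₂O ÷ 18.015 g/mol = 0.19606 mol
mass O = 2.028 − (0.78492 + 0.19763) = 1.0455 g → mol O = 1.0455 ÷ 15.999 = 0.065345 mol
Divide by the smallest (0.065345 mol): C 1.000, H 3.000, O 1.000
Empirical formula: CH3O
Empirical-formula mass = 31.03 g/mol; 62 ÷ 31.03 ≈ 2, so the molecular formula is C2H6O2.

C2H6O2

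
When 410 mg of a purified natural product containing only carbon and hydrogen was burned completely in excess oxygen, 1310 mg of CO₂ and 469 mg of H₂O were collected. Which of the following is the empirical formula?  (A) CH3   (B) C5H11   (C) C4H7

(C) C4H7

mol C = 1.31 g CO₂ ÷ 44.009 g/mol = 0.02977 mol
mol H = 2 × 0.469 g H₂O ÷ 18.015 g/mol = 0.05207 mol
Divide by the smallest (0.02977 mol): C 1.000, H 1.749
Multiplying each by 4 gives whole numbers: C 4.00, H 7.00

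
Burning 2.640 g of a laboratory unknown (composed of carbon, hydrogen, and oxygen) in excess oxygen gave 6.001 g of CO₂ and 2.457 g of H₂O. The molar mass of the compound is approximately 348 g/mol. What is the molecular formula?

C18H36O6

mol C = 6.001 g CO₂ ÷ 44.009 g/mol = 0.13636 mol
mol H = 2 × 2.457 g H₂O ÷ 18.015 g/mol = 0.27277 mol
mass O = 2.640 − (1.6378 + 0.27495) = 0.72724 g → mol O = 0.72724 ÷ 15.999 = 0.045456 mol
Divide by the smallest (0.045456 mol): C 3.000, H 6.001, O 1.000
Empirical formula: C3H6O
Empirical-formula mass = 58.08 g/mol; 348 ÷ 58.08 ≈ 6, so the molecular formula is C18H36O6.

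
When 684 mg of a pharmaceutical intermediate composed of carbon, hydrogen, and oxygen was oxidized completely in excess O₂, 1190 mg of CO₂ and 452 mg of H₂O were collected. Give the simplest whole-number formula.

C7H13O5

mol C = 1.19 g CO₂ ÷ 44.009 g/mol = 0.02704 mol
mol H = 2 × 0.452 g H₂O ÷ 18.015 g/mol = 0.05018 mol
mass O = 0.684 − (0.3248 + 0.05058) = 0.3086 g → mol O = 0.3086 ÷ 15.999 = 0.01929 mol
Divide by the smallest (0.01929 mol): C 1.402, H 2.601, O 1.000
Multiplying each by 5 gives whole numbers: C 7.01, H 13.01, O 5.00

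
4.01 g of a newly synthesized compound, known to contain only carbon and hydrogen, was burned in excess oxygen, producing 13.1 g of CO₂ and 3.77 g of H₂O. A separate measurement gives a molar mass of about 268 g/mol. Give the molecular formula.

C20H28

mol C = 13.1 g CO₂ ÷ 44.009 g/mol = 0.2977 mol
mol H = 2 × 3.77 g H₂O ÷ 18.015 g/mol = 0.4185 mol
Divide by the smallest (0.2977 mol): C 1.000, H 1.406
Multiplying each by 5 gives whole numbers: C 5.00, H 7.03
Empirical formula: C5H7
Empirical-formula mass = 67.11 g/mol; 268 ÷ 67.11 ≈ 4, so the molecular formula is C20H28.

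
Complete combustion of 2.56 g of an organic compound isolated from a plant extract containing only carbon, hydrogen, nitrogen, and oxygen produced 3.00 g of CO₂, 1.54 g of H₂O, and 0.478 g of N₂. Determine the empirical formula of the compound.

mol C = 3.00 g CO₂ ÷ 44.009 g/mol = 0.06817 mol
mol H = 2 × 1.54 g H₂O ÷ 18.015 g/mol = 0.1710 mol
mol N = 2 × 0.478 g N₂ ÷ 28.014 g/mol = 0.03413 mol
mass O = 2.56 − (0.8188 + 0.1723 + 0.4780) = 1.091 g → mol O = 1.091 ÷ 15.999 = 0.06819 mol
Divide by the smallest (0.03413 mol): C 1.998, H 5.010, N 1.000, O 1.998

C2H5NO2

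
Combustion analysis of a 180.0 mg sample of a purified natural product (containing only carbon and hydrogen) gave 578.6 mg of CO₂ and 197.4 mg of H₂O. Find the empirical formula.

C3H5

mol C = 0.5786 g CO₂ ÷ 44.009 g/mol = 0.013147 mol
mol H = 2 × 0.1974 g H₂O ÷ 18.015 g/mol = 0.021915 mol
Divide by the smallest (0.013147 mol): C 1.000, H 1.667
Multiplying each by 3 gives whole numbers: C 3.00, H 5.00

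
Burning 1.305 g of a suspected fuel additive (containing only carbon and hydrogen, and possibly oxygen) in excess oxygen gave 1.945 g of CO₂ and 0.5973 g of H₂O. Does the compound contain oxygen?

yes

mol C = 1.945 g CO₂ ÷ 44.009 g/mol = 0.044196 mol
mol H = 2 × 0.5973 g H₂O ÷ 18.015 g/mol = 0.066311 mol
C and H account for only 0.59767 g of the 1.305 g sample; the remaining 0.70733 g must be oxygen.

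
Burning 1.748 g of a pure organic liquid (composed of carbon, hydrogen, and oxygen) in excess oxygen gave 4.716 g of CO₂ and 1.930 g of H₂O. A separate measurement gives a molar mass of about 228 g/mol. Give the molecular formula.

mol C = 4.716 g CO₂ ÷ 44.009 g/mol = 0.10716 mol
mol H = 2 × 1.930 g H₂O ÷ 18.015 g/mol = 0.21427 mol
mass O = 1.748 − (1.2871 + 0.21598) = 0.24492 g → mol O = 0.24492 ÷ 15.999 = 0.015309 mol
Divide by the smallest (0.015309 mol): C 7.000, H 13.996, O 1.000
Empirical formula: C7H14O
Empirical-formula mass = 114.19 g/mol; 228 ÷ 114.19 ≈ 2, so the molecular formula is C14H28O2.

C14H28O2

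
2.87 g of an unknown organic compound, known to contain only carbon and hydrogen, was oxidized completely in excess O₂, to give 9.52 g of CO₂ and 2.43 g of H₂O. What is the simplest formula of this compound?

C4H5

mol C = 9.52 g CO₂ ÷ 44.009 g/mol = 0.2163 mol
mol H = 2 × 2.43 g H₂O ÷ 18.015 g/mol = 0.2698 mol
Divide by the smallest (0.2163 mol): C 1.000, H 1.247
Multiplying each by 4 gives whole numbers: C 4.00, H 4.99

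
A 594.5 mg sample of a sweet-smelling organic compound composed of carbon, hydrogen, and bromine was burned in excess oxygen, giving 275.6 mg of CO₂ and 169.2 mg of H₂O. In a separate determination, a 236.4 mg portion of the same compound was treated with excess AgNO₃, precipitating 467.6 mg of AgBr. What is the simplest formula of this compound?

CH3Br

mol C = 0.2756 g CO₂ ÷ 44.009 g/mol = 0.0062624 mol
mol H = 2 × 0.1692 g H₂O ÷ 18.015 g/mol = 0.018784 mol
From the AgBr data: mol Br per gram of compound = (0.4676 ÷ 187.772) ÷ 0.2364 = 0.010534 mol/g, so in the 0.5945 g combustion sample mol Br = 0.0062625 mol
Divide by the smallest (0.0062624 mol): C 1.000, H 3.000, Br 1.000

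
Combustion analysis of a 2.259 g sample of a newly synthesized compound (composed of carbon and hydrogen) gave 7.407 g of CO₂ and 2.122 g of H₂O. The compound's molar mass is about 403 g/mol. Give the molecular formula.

C30H42

mol C = 7.407 g CO₂ ÷ 44.009 g/mol = 0.16831 mol
mol H = 2 × 2.122 g H₂O ÷ 18.015 g/mol = 0.23558 mol
Divide by the smallest (0.16831 mol): C 1.000, H 1.400
Multiplying each by 5 gives whole numbers: C 5.00, H 7.00
Empirical formula: C5H7
Empirical-formula mass = 67.11 g/mol; 403 ÷ 67.11 ≈ 6, so the molecular formula is C30H42.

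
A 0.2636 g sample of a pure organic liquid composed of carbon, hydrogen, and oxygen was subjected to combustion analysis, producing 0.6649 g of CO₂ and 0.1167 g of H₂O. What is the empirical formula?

C7H6O2

mol C = 0.6649 g CO₂ ÷ 44.009 g/mol = 0.015108 mol
mol H = 2 × 0.1167 g H₂O ÷ 18.015 g/mol = 0.012956 mol
mass O = 0.2636 − (0.18147 + 0.013060) = 0.069075 g → mol O = 0.069075 ÷ 15.999 = 0.0043175 mol
Divide by the smallest (0.0043175 mol): C 3.499, H 3.001, O 1.000
Multiplying each by 2 gives whole numbers: C 7.00, H 6.00, O 2.00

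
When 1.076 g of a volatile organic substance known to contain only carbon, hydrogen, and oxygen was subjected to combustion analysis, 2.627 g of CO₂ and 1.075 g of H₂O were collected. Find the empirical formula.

mol C = 2.627 g CO₂ ÷ 44.009 g/mol = 0.059692 mol
mol H = 2 × 1.075 g H₂O ÷ 18.015 g/mol = 0.11934 mol
mass O = 1.076 − (0.71696 + 0.12030) = 0.23874 g → mol O = 0.23874 ÷ 15.999 = 0.014922 mol
Divide by the smallest (0.014922 mol): C 4.000, H 7.998, O 1.000

C4H8O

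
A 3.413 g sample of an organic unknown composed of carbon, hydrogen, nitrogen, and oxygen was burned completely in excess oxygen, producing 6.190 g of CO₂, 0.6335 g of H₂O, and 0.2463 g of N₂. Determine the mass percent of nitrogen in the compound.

7.22%

mol C = 6.190 g CO₂ ÷ 44.009 g/mol = 0.14065 mol
mol H = 2 × 0.6335 g H₂O ÷ 18.015 g/mol = 0.070330 mol
mol N = 2 × 0.2463 g N₂ ÷ 28.014 g/mol = 0.017584 mol
mass O = 3.413 − (1.6894 + 0.070893 + 0.24630) = 1.4064 g → mol O = 1.4064 ÷ 15.999 = 0.087907 mol
mass % N = 0.24630 g ÷ 3.413 g × 100%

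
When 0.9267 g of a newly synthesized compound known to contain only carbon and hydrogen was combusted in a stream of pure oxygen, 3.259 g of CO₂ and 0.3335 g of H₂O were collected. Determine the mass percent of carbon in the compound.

95.98%

mol C = 3.259 g CO₂ ÷ 44.009 g/mol = 0.074053 mol
mol H = 2 × 0.3335 g H₂O ÷ 18.015 g/mol = 0.037025 mol
mass % C = 0.88945 g ÷ 0.9267 g × 100%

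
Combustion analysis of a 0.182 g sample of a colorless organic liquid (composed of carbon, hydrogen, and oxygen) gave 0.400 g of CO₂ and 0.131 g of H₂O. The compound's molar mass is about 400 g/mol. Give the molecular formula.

mol C = 0.400 g CO₂ ÷ 44.009 g/mol = 0.009089 mol
mol H = 2 × 0.131 g H₂O ÷ 18.015 g/mol = 0.01454 mol
mass O = 0.182 − (0.1092 + 0.01466) = 0.05817 g → mol O = 0.05817 ÷ 15.999 = 0.003636 mol
Divide by the smallest (0.003636 mol): C 2.500, H 4.000, O 1.000
Multiplying each by 2 gives whole numbers: C 5.00, H 8.00, O 2.00
Empirical formula: C5H8O2
Empirical-formula mass = 100.12 g/mol; 400 ÷ 100.12 ≈ 4, so the molecular formula is C20H32O8.

C20H32O8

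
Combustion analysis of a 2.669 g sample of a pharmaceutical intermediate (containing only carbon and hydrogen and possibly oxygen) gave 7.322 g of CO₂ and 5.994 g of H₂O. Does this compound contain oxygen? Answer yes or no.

no

mol C = 7.322 g CO₂ ÷ 44.009 g/mol = 0.16638 mol
mol H = 2 × 5.994 g H₂O ÷ 18.015 g/mol = 0.66545 mol
C and H together account for 2.6691 g — essentially the entire 2.669 g sample — so the compound contains no oxygen.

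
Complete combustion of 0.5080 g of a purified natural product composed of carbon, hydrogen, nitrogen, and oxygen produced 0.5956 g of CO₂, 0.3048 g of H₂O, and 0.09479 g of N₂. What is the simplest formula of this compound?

mol C = 0.5956 g CO₂ ÷ 44.009 g/mol = 0.013534 mol
mol H = 2 × 0.3048 g H₂O ÷ 18.015 g/mol = 0.033838 mol
mol N = 2 × 0.09479 g N₂ ÷ 28.014 g/mol = 0.0067673 mol
mass O = 0.5080 − (0.16255 + 0.034109 + 0.094790) = 0.21655 g → mol O = 0.21655 ÷ 15.999 = 0.013535 mol
Divide by the smallest (0.0067673 mol): C 2.000, H 5.000, N 1.000, O 2.000

C2H5NO2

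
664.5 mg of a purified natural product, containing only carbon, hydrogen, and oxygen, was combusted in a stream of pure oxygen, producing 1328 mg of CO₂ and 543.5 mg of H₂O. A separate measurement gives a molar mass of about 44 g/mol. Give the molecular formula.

mol C = 1.328 g CO₂ ÷ 44.009 g/mol = 0.030176 mol
mol H = 2 × 0.5435 g H₂O ÷ 18.015 g/mol = 0.060339 mol
mass O = 0.6645 − (0.36244 + 0.060821) = 0.24124 g → mol O = 0.24124 ÷ 15.999 = 0.015078 mol
Divide by the smallest (0.015078 mol): C 2.001, H 4.002, O 1.000
Empirical formula: C2H4O
Empirical-formula mass = 44.05 g/mol; 44 ÷ 44.05 ≈ 1, so the molecular formula is C2H4O.

C2H4O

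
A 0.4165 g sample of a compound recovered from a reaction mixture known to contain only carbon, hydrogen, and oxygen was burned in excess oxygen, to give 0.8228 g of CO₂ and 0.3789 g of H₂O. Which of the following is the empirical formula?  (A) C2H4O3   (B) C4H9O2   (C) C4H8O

(B) C4H9O2

mol C = 0.8228 g CO₂ ÷ 44.009 g/mol = 0.018696 mol
mol H = 2 × 0.3789 g H₂O ÷ 18.015 g/mol = 0.042065 mol
mass O = 0.4165 − (0.22456 + 0.042401) = 0.14954 g → mol O = 0.14954 ÷ 15.999 = 0.0093468 mol
Divide by the smallest (0.0093468 mol): C 2.000, H 4.500, O 1.000
Multiplying each by 2 gives whole numbers: C 4.00, H 9.00, O 2.00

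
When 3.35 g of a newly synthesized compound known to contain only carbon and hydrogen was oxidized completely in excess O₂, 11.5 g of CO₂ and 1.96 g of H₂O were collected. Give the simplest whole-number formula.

mol C = 11.5 g CO₂ ÷ 44.009 g/mol = 0.2613 mol
mol H = 2 × 1.96 g H₂O ÷ 18.015 g/mol = 0.2176 mol
Divide by the smallest (0.2176 mol): C 1.201, H 1.000
Multiplying each by 5 gives whole numbers: C 6.00, H 5.00

C6H5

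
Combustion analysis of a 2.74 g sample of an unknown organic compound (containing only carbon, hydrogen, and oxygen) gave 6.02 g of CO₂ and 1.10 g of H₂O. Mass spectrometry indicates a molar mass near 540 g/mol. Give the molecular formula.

mol C = 6.02 g CO₂ ÷ 44.009 g/mol = 0.1368 mol
mol H = 2 × 1.10 g H₂O ÷ 18.015 g/mol = 0.1221 mol
mass O = 2.74 − (1.643 + 0.1231) = 0.9739 g → mol O = 0.9739 ÷ 15.999 = 0.06087 mol
Divide by the smallest (0.06087 mol): C 2.247, H 2.006, O 1.000
Multiplying each by 4 gives whole numbers: C 8.99, H 8.02, O 4.00
Empirical formula: C9H8O4
Empirical-formula mass = 180.16 g/mol; 540 ÷ 180.16 ≈ 3, so the molecular formula is C27H24O12.

C27H24O12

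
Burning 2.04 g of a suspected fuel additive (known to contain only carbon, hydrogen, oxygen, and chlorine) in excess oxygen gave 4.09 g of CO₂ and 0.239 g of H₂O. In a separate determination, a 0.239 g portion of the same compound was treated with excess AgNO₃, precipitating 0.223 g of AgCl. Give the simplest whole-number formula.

mol C = 4.09 g CO₂ ÷ 44.009 g/mol = 0.09294 mol
mol H = 2 × 0.239 g H₂O ÷ 18.015 g/mol = 0.02653 mol
From the AgCl data: mol Cl per gram of compound = (0.223 ÷ 143.318) ÷ 0.239 = 0.006510 mol/g, so in the 2.04 g combustion sample mol Cl = 0.01328 mol
mass O = 2.04 − (1.116 + 0.02675 + 0.4708) = 0.4262 g → mol O = 0.4262 ÷ 15.999 = 0.02664 mol
Divide by the smallest (0.01328 mol): C 6.998, H 1.998, Cl 1.000, O 2.006

C7H2ClO2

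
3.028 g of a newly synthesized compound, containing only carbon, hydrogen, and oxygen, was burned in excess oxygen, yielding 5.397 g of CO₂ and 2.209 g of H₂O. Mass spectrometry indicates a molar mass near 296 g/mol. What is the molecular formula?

C12H24O8

mol C = 5.397 g CO₂ ÷ 44.009 g/mol = 0.12263 mol
mol H = 2 × 2.209 g H₂O ÷ 18.015 g/mol = 0.24524 mol
mass O = 3.028 − (1.4730 + 0.24720) = 1.3078 g → mol O = 1.3078 ÷ 15.999 = 0.081745 mol
Divide by the smallest (0.081745 mol): C 1.500, H 3.000, O 1.000
Multiplying each by 2 gives whole numbers: C 3.00, H 6.00, O 2.00
Empirical formula: C3H6O2
Empirical-formula mass = 74.08 g/mol; 296 ÷ 74.08 ≈ 4, so the molecular formula is C12H24O8.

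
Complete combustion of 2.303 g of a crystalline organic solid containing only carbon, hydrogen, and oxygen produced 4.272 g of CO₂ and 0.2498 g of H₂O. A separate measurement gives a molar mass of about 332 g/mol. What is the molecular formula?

mol C = 4.272 g CO₂ ÷ 44.009 g/mol = 0.097071 mol
mol H = 2 × 0.2498 g H₂O ÷ 18.015 g/mol = 0.027732 mol
mass O = 2.303 − (1.1659 + 0.027954) = 1.1091 g → mol O = 1.1091 ÷ 15.999 = 0.069325 mol
Divide by the smallest (0.027732 mol): C 3.500, H 1.000, O 2.500
Multiplying each by 2 gives whole numbers: C 7.00, H 2.00, O 5.00
Empirical formula: C7H2O5
Empirical-formula mass = 166.09 g/mol; 332 ÷ 166.09 ≈ 2, so the molecular formula is C14H4O10.

C14H4O10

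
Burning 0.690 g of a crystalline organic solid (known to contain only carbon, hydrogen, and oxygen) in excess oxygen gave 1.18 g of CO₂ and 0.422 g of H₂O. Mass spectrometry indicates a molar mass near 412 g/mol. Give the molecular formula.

C16H28O12

mol C = 1.18 g CO₂ ÷ 44.009 g/mol = 0.02681 mol
mol H = 2 × 0.422 g H₂O ÷ 18.015 g/mol = 0.04685 mol
mass O = 0.690 − (0.3220 + 0.04722) = 0.3207 g → mol O = 0.3207 ÷ 15.999 = 0.02005 mol
Divide by the smallest (0.02005 mol): C 1.338, H 2.337, O 1.000
Multiplying each by 3 gives whole numbers: C 4.01, H 7.01, O 3.00
Empirical formula: C4H7O3
Empirical-formula mass = 103.10 g/mol; 412 ÷ 103.10 ≈ 4, so the molecular formula is C16H28O12.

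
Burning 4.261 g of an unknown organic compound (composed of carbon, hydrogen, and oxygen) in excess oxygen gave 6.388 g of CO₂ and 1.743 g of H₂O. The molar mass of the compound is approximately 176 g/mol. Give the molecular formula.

C6H8O6

mol C = 6.388 g CO₂ ÷ 44.009 g/mol = 0.14515 mol
mol H = 2 × 1.743 g H₂O ÷ 18.015 g/mol = 0.19351 mol
mass O = 4.261 − (1.7434 + 0.19505) = 2.3225 g → mol O = 2.3225 ÷ 15.999 = 0.14517 mol
Divide by the smallest (0.14515 mol): C 1.000, H 1.333, O 1.000
Multiplying each by 3 gives whole numbers: C 3.00, H 4.00, O 3.00
Empirical formula: C3H4O3
Empirical-formula mass = 88.06 g/mol; 176 ÷ 88.06 ≈ 2, so the molecular formula is C6H8O6.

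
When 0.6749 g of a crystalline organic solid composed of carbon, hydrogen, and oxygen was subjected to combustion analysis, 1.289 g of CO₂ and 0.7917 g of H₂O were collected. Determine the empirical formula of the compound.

mol C = 1.289 g CO₂ ÷ 44.009 g/mol = 0.029289 mol
mol H = 2 × 0.7917 g H₂O ÷ 18.015 g/mol = 0.087893 mol
mass O = 0.6749 − (0.35180 + 0.088597) = 0.23451 g → mol O = 0.23451 ÷ 15.999 = 0.014658 mol
Divide by the smallest (0.014658 mol): C 1.998, H 5.996, O 1.000

C2H6O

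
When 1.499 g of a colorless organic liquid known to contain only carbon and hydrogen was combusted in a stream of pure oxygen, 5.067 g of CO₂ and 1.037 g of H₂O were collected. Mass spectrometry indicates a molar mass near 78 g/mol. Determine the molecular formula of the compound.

mol C = 5.067 g CO₂ ÷ 44.009 g/mol = 0.11514 mol
mol H = 2 × 1.037 g H₂O ÷ 18.015 g/mol = 0.11513 mol
Divide by the smallest (0.11513 mol): C 1.000, H 1.000
Empirical formula: CH
Empirical-formula mass = 13.02 g/mol; 78 ÷ 13.02 ≈ 6, so the molecular formula is C6H6.

C6H6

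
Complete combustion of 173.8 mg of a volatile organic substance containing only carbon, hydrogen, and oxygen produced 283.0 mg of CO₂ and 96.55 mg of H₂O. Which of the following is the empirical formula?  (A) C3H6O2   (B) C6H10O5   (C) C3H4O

mol C = 0.2830 g CO₂ ÷ 44.009 g/mol = 0.0064305 mol
mol H = 2 × 0.09655 g H₂O ÷ 18.015 g/mol = 0.010719 mol
mass O = 0.1738 − (0.077237 + 0.010805) = 0.085759 g → mol O = 0.085759 ÷ 15.999 = 0.0053602 mol
Divide by the smallest (0.0053602 mol): C 1.200, H 2.000, O 1.000
Multiplying each by 5 gives whole numbers: C 6.00, H 10.00, O 5.00

(B) C6H10O5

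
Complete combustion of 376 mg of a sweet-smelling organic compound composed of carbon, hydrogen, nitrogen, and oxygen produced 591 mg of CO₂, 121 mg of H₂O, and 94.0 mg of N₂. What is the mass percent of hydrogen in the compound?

mol C = 0.591 g CO₂ ÷ 44.009 g/mol = 0.01343 mol
mol H = 2 × 0.121 g H₂O ÷ 18.015 g/mol = 0.01343 mol
mol N = 2 × 0.0940 g N₂ ÷ 28.014 g/mol = 0.006711 mol
mass O = 0.376 − (0.1613 + 0.01354 + 0.09400) = 0.1072 g → mol O = 0.1072 ÷ 15.999 = 0.006698 mol
mass % H = 0.01354 g ÷ 0.376 g × 100%

3.6%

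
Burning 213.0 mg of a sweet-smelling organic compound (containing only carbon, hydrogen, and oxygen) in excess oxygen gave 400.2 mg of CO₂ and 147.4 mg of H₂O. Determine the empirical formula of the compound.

mol C = 0.4002 g CO₂ ÷ 44.009 g/mol = 0.0090936 mol
mol H = 2 × 0.1474 g H₂O ÷ 18.015 g/mol = 0.016364 mol
mass O = 0.2130 − (0.10922 + 0.016495) = 0.087282 g → mol O = 0.087282 ÷ 15.999 = 0.0054555 mol
Divide by the smallest (0.0054555 mol): C 1.667, H 3.000, O 1.000
Multiplying each by 3 gives whole numbers: C 5.00, H 9.00, O 3.00

C5H9O3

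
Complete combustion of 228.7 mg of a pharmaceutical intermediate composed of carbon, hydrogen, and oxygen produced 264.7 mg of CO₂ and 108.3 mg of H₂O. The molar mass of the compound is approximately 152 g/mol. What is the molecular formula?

C4H8O6

mol C = 0.2647 g CO₂ ÷ 44.009 g/mol = 0.0060147 mol
mol H = 2 × 0.1083 g H₂O ÷ 18.015 g/mol = 0.012023 mol
mass O = 0.2287 − (0.072242 + 0.012120) = 0.14434 g → mol O = 0.14434 ÷ 15.999 = 0.0090217 mol
Divide by the smallest (0.0060147 mol): C 1.000, H 1.999, O 1.500
Multiplying each by 2 gives whole numbers: C 2.00, H 4.00, O 3.00
Empirical formula: C2H4O3
Empirical-formula mass = 76.05 g/mol; 152 ÷ 76.05 ≈ 2, so the molecular formula is C4H8O6.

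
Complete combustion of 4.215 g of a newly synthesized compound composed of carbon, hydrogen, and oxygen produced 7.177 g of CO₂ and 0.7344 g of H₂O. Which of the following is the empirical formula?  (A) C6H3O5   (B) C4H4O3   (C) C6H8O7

mol C = 7.177 g CO₂ ÷ 44.009 g/mol = 0.16308 mol
mol H = 2 × 0.7344 g H₂O ÷ 18.015 g/mol = 0.081532 mol
mass O = 4.215 − (1.9588 + 0.082184) = 2.1741 g → mol O = 2.1741 ÷ 15.999 = 0.13589 mol
Divide by the smallest (0.081532 mol): C 2.000, H 1.000, O 1.667
Multiplying each by 3 gives whole numbers: C 6.00, H 3.00, O 5.00

(A) C6H3O5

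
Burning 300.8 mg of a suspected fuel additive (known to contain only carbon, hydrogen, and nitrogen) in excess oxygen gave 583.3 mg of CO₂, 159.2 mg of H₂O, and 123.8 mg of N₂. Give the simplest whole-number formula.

C3H4N2

mol C = 0.5833 g CO₂ ÷ 44.009 g/mol = 0.013254 mol
mol H = 2 × 0.1592 g H₂O ÷ 18.015 g/mol = 0.017674 mol
mol N = 2 × 0.1238 g N₂ ÷ 28.014 g/mol = 0.0088384 mol
Divide by the smallest (0.0088384 mol): C 1.500, H 2.000, N 1.000
Multiplying each by 2 gives whole numbers: C 3.00, H 4.00, N 2.00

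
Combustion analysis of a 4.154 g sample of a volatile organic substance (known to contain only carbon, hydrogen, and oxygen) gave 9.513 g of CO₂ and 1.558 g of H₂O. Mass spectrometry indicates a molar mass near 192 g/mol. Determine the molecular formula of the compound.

C10H8O4

mol C = 9.513 g CO₂ ÷ 44.009 g/mol = 0.21616 mol
mol H = 2 × 1.558 g H₂O ÷ 18.015 g/mol = 0.17297 mol
mass O = 4.154 − (2.5963 + 0.17435) = 1.3833 g → mol O = 1.3833 ÷ 15.999 = 0.086465 mol
Divide by the smallest (0.086465 mol): C 2.500, H 2.000, O 1.000
Multiplying each by 2 gives whole numbers: C 5.00, H 4.00, O 2.00
Empirical formula: C5H4O2
Empirical-formula mass = 96.08 g/mol; 192 ÷ 96.08 ≈ 2, so the molecular formula is C10H8O4.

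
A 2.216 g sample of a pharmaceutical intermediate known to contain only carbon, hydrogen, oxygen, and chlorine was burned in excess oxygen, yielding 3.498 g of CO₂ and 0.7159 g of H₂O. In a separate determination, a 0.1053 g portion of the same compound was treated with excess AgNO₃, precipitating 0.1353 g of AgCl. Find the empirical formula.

mol C = 3.498 g CO₂ ÷ 44.009 g/mol = 0.079484 mol
mol H = 2 × 0.7159 g H₂O ÷ 18.015 g/mol = 0.079478 mol
From the AgCl data: mol Cl per gram of compound = (0.1353 ÷ 143.318) ÷ 0.1053 = 0.0089654 mol/g, so in the 2.216 g combustion sample mol Cl = 0.019867 mol
mass O = 2.216 − (0.95468 + 0.080114 + 0.70430) = 0.47691 g → mol O = 0.47691 ÷ 15.999 = 0.029809 mol
Divide by the smallest (0.019867 mol): C 4.001, H 4.000, Cl 1.000, O 1.500
Multiplying each by 2 gives whole numbers: C 8.00, H 8.00, Cl 2.00, O 3.00

C8H8Cl2O3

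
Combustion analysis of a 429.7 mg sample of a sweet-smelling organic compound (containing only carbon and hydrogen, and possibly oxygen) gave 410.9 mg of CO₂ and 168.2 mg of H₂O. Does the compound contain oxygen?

yes

mol C = 0.4109 g CO₂ ÷ 44.009 g/mol = 0.0093367 mol
mol H = 2 × 0.1682 g H₂O ÷ 18.015 g/mol = 0.018673 mol
C and H account for only 0.13097 g of the 0.4297 g sample; the remaining 0.29873 g must be oxygen.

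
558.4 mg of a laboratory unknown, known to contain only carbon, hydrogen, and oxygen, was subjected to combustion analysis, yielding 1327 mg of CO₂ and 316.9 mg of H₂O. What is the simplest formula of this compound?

C6H7O2

mol C = 1.327 g CO₂ ÷ 44.009 g/mol = 0.030153 mol
mol H = 2 × 0.3169 g H₂O ÷ 18.015 g/mol = 0.035182 mol
mass O = 0.5584 − (0.36217 + 0.035463) = 0.16077 g → mol O = 0.16077 ÷ 15.999 = 0.010049 mol
Divide by the smallest (0.010049 mol): C 3.001, H 3.501, O 1.000
Multiplying each by 2 gives whole numbers: C 6.00, H 7.00, O 2.00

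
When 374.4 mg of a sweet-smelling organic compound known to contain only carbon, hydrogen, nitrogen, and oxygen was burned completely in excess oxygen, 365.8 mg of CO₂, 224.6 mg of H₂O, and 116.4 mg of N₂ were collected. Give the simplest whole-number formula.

mol C = 0.3658 g CO₂ ÷ 44.009 g/mol = 0.0083119 mol
mol H = 2 × 0.2246 g H₂O ÷ 18.015 g/mol = 0.024935 mol
mol N = 2 × 0.1164 g N₂ ÷ 28.014 g/mol = 0.0083101 mol
mass O = 0.3744 − (0.099835 + 0.025134 + 0.11640) = 0.13303 g → mol O = 0.13303 ÷ 15.999 = 0.0083150 mol
Divide by the smallest (0.0083101 mol): C 1.000, H 3.001, N 1.000, O 1.001

CH3NO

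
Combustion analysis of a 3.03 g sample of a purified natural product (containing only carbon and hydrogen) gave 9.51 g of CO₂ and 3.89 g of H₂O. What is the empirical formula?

CH2

mol C = 9.51 g CO₂ ÷ 44.009 g/mol = 0.2161 mol
mol H = 2 × 3.89 g H₂O ÷ 18.015 g/mol = 0.4319 mol
Divide by the smallest (0.2161 mol): C 1.000, H 1.999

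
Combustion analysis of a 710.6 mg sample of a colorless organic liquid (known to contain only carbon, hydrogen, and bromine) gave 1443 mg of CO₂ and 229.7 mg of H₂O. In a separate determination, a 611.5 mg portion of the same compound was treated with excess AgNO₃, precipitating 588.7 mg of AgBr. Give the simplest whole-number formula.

C9H7Br

mol C = 1.443 g CO₂ ÷ 44.009 g/mol = 0.032789 mol
mol H = 2 × 0.2297 g H₂O ÷ 18.015 g/mol = 0.025501 mol
From the AgBr data: mol Br per gram of compound = (0.5887 ÷ 187.772) ÷ 0.6115 = 0.0051270 mol/g, so in the 0.7106 g combustion sample mol Br = 0.0036433 mol
Divide by the smallest (0.0036433 mol): C 9.000, H 6.999, Br 1.000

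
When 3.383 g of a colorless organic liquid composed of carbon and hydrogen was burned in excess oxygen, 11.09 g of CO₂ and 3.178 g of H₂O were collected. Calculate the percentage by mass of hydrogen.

10.51%

mol C = 11.09 g CO₂ ÷ 44.009 g/mol = 0.25199 mol
mol H = 2 × 3.178 g H₂O ÷ 18.015 g/mol = 0.35282 mol
mass % H = 0.35564 g ÷ 3.383 g × 100%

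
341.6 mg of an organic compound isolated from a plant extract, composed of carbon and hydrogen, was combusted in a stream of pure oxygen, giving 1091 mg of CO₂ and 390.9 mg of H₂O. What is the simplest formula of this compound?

C4H7

mol C = 1.091 g CO₂ ÷ 44.009 g/mol = 0.024790 mol
mol H = 2 × 0.3909 g H₂O ÷ 18.015 g/mol = 0.043397 mol
Divide by the smallest (0.024790 mol): C 1.000, H 1.751
Multiplying each by 4 gives whole numbers: C 4.00, H 7.00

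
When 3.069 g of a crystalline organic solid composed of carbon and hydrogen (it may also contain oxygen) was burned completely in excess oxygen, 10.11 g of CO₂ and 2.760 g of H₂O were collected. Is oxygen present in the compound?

no

mol C = 10.11 g CO₂ ÷ 44.009 g/mol = 0.22973 mol
mol H = 2 × 2.760 g H₂O ÷ 18.015 g/mol = 0.30641 mol
C and H together account for 3.0681 g — essentially the entire 3.069 g sample — so the compound contains no oxygen.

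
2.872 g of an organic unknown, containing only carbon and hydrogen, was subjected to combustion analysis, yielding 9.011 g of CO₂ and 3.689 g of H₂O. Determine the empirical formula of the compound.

CH2

mol C = 9.011 g CO₂ ÷ 44.009 g/mol = 0.20475 mol
mol H = 2 × 3.689 g H₂O ÷ 18.015 g/mol = 0.40955 mol
Divide by the smallest (0.20475 mol): C 1.000, H 2.000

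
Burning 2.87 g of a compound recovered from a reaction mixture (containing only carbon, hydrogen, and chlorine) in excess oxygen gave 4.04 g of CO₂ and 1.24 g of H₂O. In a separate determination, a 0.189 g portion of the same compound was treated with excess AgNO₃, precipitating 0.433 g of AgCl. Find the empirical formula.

C2H3Cl

mol C = 4.04 g CO₂ ÷ 44.009 g/mol = 0.09180 mol
mol H = 2 × 1.24 g H₂O ÷ 18.015 g/mol = 0.1377 mol
From the AgCl data: mol Cl per gram of compound = (0.433 ÷ 143.318) ÷ 0.189 = 0.01599 mol/g, so in the 2.87 g combustion sample mol Cl = 0.04588 mol
Divide by the smallest (0.04588 mol): C 2.001, H 3.001, Cl 1.000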